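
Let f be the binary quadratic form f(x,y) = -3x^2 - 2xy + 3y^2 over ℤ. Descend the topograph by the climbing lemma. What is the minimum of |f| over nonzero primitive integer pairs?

descent: ρ → (3,2,-3)  [lands on river]
river: ρ → (-3,4,2)
river: ρ → (2,4,-3)
river: ρ → (-3,2,3)
river: ρ → (3,4,-2)
river: ρ → (-2,4,3)
closes: descent 1, river 6
min |a| on river = 2

2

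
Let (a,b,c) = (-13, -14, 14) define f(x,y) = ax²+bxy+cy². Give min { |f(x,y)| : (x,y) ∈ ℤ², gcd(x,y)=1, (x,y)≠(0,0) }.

descent: ρ → (14,14,-13)  [lands on river]
river: ρ → (-13,12,15)
river: ρ → (15,18,-10)
river: ρ → (-10,22,11)
river: ρ → (11,22,-10)
river: ρ → (-10,18,15)
river: ρ → (15,12,-13)
river: ρ → (-13,14,14)
closes: descent 1, river 8
min |a| on river = 10

10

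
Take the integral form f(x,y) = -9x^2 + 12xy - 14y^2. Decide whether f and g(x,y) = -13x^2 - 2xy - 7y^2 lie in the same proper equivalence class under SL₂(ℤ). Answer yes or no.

D₁ = -360, D₂ = -360
f is negative-definite; reduce −f:
−f: translate: b→6 (≡-12 mod 18), so (9,-12,14)→(9,6,11)
−f: reduced (well bottom): (9,6,11) with a≤c, −a<b≤a
flip sign back: reduced form of f is (-9,-6,-11)
g is negative-definite; reduce −g:
−g: flip: (13,2,7)→(7,-2,13)
−g: reduced (well bottom): (7,-2,13) with a≤c, −a<b≤a
flip sign back: reduced form of g is (-7,2,-13)
reduced forms (-9, -6, -11) vs (-7, 2, -13) ⇒ inequivalent

no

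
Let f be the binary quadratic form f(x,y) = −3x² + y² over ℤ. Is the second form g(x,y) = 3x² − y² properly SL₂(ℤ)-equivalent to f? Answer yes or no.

D₁ = 12, D₂ = 12
river cycle of f (length 2): (1, 2, -2), (-2, 2, 1)
river cycle of g (length 2): (-1, 2, 2), (2, 2, -1)
cycles differ ⇒ inequivalent

no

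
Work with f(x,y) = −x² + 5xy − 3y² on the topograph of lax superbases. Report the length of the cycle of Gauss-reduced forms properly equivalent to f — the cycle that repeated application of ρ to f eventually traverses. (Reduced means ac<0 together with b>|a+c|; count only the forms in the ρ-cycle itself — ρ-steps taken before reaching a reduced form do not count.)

D = 13, ⌊√D⌋ = 3
descent: ρ → (-3,1,1)
descent: ρ → (1,3,-1)  [lands on river]
river: ρ → (-1,3,1)
ρ-cycle length = 2 (tail of 2 descent steps not counted)

2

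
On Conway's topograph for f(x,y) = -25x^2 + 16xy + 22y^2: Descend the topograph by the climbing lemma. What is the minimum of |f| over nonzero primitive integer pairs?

river: ρ → (22,28,-19)
river: ρ → (-19,48,2)
river: ρ → (2,48,-19)
river: ρ → (-19,28,22)
river: ρ → (22,16,-25)
river: ρ → (-25,34,13)
river: ρ → (13,44,-10)
river: ρ → (-10,36,29)
river: ρ → (29,22,-17)
river: ρ → (-17,46,5)
river: ρ → (5,44,-26)
river: ρ → (-26,8,23)
river: ρ → (23,38,-11)
river: ρ → (-11,28,38)
river: ρ → (38,48,-1)
river: ρ → (-1,48,38)
river: ρ → (38,28,-11)
river: ρ → (-11,38,23)
river: ρ → (23,8,-26)
river: ρ → (-26,44,5)
river: ρ → (5,46,-17)
river: ρ → (-17,22,29)
river: ρ → (29,36,-10)
river: ρ → (-10,44,13)
river: ρ → (13,34,-25)
river: ρ → (-25,16,22)
closes: descent 0, river 26
min |a| on river = 1

1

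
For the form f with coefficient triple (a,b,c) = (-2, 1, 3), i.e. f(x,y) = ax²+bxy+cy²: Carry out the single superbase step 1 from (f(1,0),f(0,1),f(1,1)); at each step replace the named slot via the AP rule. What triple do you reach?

start (-2,3,2) = (f(1,0),f(0,1),f(1,1))
replace slot 1: 2·(3+2) − (-2) = 12 → (12,3,2)

12,3,2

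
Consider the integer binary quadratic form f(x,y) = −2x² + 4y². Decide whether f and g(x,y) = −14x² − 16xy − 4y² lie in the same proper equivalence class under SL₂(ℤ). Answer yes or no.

D₁ = 32, D₂ = 32
river cycle of f (length 2): (-2, 4, 2), (2, 4, -2)
river cycle of g (length 2): (2, 4, -2), (-2, 4, 2)
cycles coincide ⇒ equivalent

yes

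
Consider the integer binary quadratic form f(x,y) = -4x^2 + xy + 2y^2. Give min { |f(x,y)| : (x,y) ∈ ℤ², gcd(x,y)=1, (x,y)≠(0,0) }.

descent: ρ → (2,3,-3)  [lands on river]
river: ρ → (-3,3,2)
river: ρ → (2,5,-1)
river: ρ → (-1,5,2)
closes: descent 1, river 4
min |a| on river = 1

1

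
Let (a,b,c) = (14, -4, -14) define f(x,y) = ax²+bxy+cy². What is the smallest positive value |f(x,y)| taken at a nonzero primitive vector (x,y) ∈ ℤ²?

descent: ρ → (-14,4,14)  [lands on river]
river: ρ → (14,24,-4)
river: ρ → (-4,24,14)
river: ρ → (14,4,-14)
river: ρ → (-14,24,4)
river: ρ → (4,24,-14)
closes: descent 1, river 6
min |a| on river = 4

4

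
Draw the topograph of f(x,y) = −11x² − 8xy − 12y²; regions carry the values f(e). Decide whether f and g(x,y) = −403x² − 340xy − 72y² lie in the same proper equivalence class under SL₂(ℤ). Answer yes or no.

D₁ = -464, D₂ = -464
f is negative-definite; reduce −f:
−f: reduced (well bottom): (11,8,12) with a≤c, −a<b≤a
flip sign back: reduced form of f is (-11,-8,-12)
g is negative-definite; reduce −g:
−g: flip: (403,340,72)→(72,-340,403)
−g: translate: b→-52 (≡-340 mod 144), so (72,-340,403)→(72,-52,11)
−g: flip: (72,-52,11)→(11,52,72)
−g: translate: b→8 (≡52 mod 22), so (11,52,72)→(11,8,12)
−g: reduced (well bottom): (11,8,12) with a≤c, −a<b≤a
flip sign back: reduced form of g is (-11,-8,-12)
reduced forms (-11, -8, -12) vs (-11, -8, -12) ⇒ equivalent

yes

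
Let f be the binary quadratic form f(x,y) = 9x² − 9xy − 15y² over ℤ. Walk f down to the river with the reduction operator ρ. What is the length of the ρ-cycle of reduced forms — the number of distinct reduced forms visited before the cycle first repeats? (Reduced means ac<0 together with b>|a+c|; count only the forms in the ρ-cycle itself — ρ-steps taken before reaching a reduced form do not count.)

D = 621, ⌊√D⌋ = 24
descent: ρ → (-15,9,9)  [lands on river]
river: ρ → (9,9,-15)
river: ρ → (-15,21,3)
river: ρ → (3,21,-15)
ρ-cycle length = 4 (tail of 1 descent step not counted)

4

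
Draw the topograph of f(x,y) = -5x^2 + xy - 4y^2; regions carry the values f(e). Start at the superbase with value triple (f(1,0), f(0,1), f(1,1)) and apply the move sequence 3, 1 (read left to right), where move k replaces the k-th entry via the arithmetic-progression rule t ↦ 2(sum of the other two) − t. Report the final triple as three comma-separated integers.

start (-5,-4,-8) = (f(1,0),f(0,1),f(1,1))
replace slot 3: 2·((-5)+(-4)) − (-8) = -10 → (-5,-4,-10)
replace slot 1: 2·((-4)+(-10)) − (-5) = -23 → (-23,-4,-10)

-23,-4,-10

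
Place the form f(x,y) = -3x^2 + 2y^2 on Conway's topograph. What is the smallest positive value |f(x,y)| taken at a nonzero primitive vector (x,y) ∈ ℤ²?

descent: ρ → (2,4,-1)  [lands on river]
river: ρ → (-1,4,2)
closes: descent 1, river 2
min |a| on river = 1

1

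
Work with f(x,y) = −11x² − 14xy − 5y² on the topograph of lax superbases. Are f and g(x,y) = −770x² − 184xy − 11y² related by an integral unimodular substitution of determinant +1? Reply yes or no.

D₁ = -24, D₂ = -24
f is negative-definite; reduce −f:
−f: translate: b→-8 (≡14 mod 22), so (11,14,5)→(11,-8,2)
−f: flip: (11,-8,2)→(2,8,11)
−f: translate: b→0 (≡8 mod 4), so (2,8,11)→(2,0,3)
−f: reduced (well bottom): (2,0,3) with a≤c, −a<b≤a
flip sign back: reduced form of f is (-2,0,-3)
g is negative-definite; reduce −g:
−g: flip: (770,184,11)→(11,-184,770)
−g: translate: b→-8 (≡-184 mod 22), so (11,-184,770)→(11,-8,2)
−g: flip: (11,-8,2)→(2,8,11)
−g: translate: b→0 (≡8 mod 4), so (2,8,11)→(2,0,3)
−g: reduced (well bottom): (2,0,3) with a≤c, −a<b≤a
flip sign back: reduced form of g is (-2,0,-3)
reduced forms (-2, 0, -3) vs (-2, 0, -3) ⇒ equivalent

yes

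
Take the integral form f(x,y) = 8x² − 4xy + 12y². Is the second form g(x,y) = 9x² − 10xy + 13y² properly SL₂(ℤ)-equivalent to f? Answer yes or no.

D₁ = -368, D₂ = -368
f: reduced (well bottom): (8,-4,12) with a≤c, −a<b≤a
g: translate: b→8 (≡-10 mod 18), so (9,-10,13)→(9,8,12)
g: reduced (well bottom): (9,8,12) with a≤c, −a<b≤a
reduced forms (8, -4, 12) vs (9, 8, 12) ⇒ inequivalent

no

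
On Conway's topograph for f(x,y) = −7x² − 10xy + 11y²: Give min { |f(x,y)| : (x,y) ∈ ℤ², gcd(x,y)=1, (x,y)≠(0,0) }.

descent: ρ → (11,10,-7)  [lands on river]
river: ρ → (-7,18,3)
river: ρ → (3,18,-7)
river: ρ → (-7,10,11)
river: ρ → (11,12,-6)
river: ρ → (-6,12,11)
closes: descent 1, river 6
min |a| on river = 3

3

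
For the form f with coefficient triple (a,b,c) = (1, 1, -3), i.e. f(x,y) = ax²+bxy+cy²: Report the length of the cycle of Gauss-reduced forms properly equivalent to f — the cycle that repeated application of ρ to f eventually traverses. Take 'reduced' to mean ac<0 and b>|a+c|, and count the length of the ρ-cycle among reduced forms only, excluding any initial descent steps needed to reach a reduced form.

D = 13, ⌊√D⌋ = 3
descent: ρ → (-3,-1,1)
descent: ρ → (1,3,-1)  [lands on river]
river: ρ → (-1,3,1)
ρ-cycle length = 2 (tail of 2 descent steps not counted)

2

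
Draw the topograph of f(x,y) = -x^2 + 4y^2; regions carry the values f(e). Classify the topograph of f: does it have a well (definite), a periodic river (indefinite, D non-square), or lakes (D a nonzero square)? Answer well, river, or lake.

D = b²−4ac = 0² − 4·(-1)·4 = 16
D = 4² is a perfect square ⇒ form factors over ℤ ⇒ lakes

lake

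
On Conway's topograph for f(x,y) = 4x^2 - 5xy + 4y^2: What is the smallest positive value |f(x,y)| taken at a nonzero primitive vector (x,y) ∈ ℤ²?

translate: b→3 (≡-5 mod 8), so (4,-5,4)→(4,3,3)
flip: (4,3,3)→(3,-3,4)
translate: b→3 (≡-3 mod 6), so (3,-3,4)→(3,3,4)
reduced (well bottom): (3,3,4) with a≤c, −a<b≤a
well minimum = a = 3

3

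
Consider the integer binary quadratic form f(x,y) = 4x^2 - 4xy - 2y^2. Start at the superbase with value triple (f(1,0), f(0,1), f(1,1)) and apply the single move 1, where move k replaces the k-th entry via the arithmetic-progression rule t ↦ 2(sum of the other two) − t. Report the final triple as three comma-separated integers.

start (4,-2,-2) = (f(1,0),f(0,1),f(1,1))
replace slot 1: 2·((-2)+(-2)) − 4 = -12 → (-12,-2,-2)

-12,-2,-2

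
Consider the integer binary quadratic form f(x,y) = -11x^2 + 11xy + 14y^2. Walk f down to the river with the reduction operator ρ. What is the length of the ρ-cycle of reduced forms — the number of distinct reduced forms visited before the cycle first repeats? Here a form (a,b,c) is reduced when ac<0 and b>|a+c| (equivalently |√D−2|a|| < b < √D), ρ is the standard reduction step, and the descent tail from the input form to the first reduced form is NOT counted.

D = 737, ⌊√D⌋ = 27
river: ρ → (14,17,-8)
river: ρ → (-8,15,16)
river: ρ → (16,17,-7)
river: ρ → (-7,25,4)
river: ρ → (4,23,-13)
river: ρ → (-13,3,14)
river: ρ → (14,25,-2)
river: ρ → (-2,27,1)
river: ρ → (1,27,-2)
river: ρ → (-2,25,14)
river: ρ → (14,3,-13)
river: ρ → (-13,23,4)
river: ρ → (4,25,-7)
river: ρ → (-7,17,16)
river: ρ → (16,15,-8)
river: ρ → (-8,17,14)
river: ρ → (14,11,-11)
river: ρ → (-11,11,14)
ρ-cycle length = 18 (tail of 0 descent steps not counted)

18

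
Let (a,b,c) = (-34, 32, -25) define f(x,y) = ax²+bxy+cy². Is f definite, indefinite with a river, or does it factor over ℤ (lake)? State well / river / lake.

D = b²−4ac = 32² − 4·(-34)·(-25) = -2376
D < 0 ⇒ definite ⇒ every region one sign ⇒ single well

well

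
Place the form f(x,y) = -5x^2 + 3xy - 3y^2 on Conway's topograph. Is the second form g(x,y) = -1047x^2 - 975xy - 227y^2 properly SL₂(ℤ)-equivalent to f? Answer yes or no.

D₁ = -51, D₂ = -51
f is negative-definite; reduce −f:
−f: flip: (5,-3,3)→(3,3,5)
−f: reduced (well bottom): (3,3,5) with a≤c, −a<b≤a
flip sign back: reduced form of f is (-3,-3,-5)
g is negative-definite; reduce −g:
−g: flip: (1047,975,227)→(227,-975,1047)
−g: translate: b→-67 (≡-975 mod 454), so (227,-975,1047)→(227,-67,5)
−g: flip: (227,-67,5)→(5,67,227)
−g: translate: b→-3 (≡67 mod 10), so (5,67,227)→(5,-3,3)
−g: flip: (5,-3,3)→(3,3,5)
−g: reduced (well bottom): (3,3,5) with a≤c, −a<b≤a
flip sign back: reduced form of g is (-3,-3,-5)
reduced forms (-3, -3, -5) vs (-3, -3, -5) ⇒ equivalent

yes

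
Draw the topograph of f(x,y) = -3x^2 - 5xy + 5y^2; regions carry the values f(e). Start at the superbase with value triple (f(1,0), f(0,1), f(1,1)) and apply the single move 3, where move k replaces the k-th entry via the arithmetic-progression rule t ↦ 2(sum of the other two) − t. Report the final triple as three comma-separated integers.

start (-3,5,-3) = (f(1,0),f(0,1),f(1,1))
replace slot 3: 2·((-3)+5) − (-3) = 7 → (-3,5,7)

-3,5,7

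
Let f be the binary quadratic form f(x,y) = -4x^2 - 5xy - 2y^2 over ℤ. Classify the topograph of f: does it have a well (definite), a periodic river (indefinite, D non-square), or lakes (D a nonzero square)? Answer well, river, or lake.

D = b²−4ac = (-5)² − 4·(-4)·(-2) = -7
D < 0 ⇒ definite ⇒ every region one sign ⇒ single well

well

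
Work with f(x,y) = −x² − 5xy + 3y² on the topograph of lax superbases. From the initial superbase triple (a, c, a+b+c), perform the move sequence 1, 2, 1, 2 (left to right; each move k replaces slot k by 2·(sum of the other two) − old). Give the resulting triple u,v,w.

start (-1,3,-3) = (f(1,0),f(0,1),f(1,1))
replace slot 1: 2·(3+(-3)) − (-1) = 1 → (1,3,-3)
replace slot 2: 2·(1+(-3)) − 3 = -7 → (1,-7,-3)
replace slot 1: 2·((-7)+(-3)) − 1 = -21 → (-21,-7,-3)
replace slot 2: 2·((-21)+(-3)) − (-7) = -41 → (-21,-41,-3)

-21,-41,-3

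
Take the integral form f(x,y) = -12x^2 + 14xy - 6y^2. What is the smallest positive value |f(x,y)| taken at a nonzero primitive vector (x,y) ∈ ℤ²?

translate: b→10 (≡-14 mod 24), so (12,-14,6)→(12,10,4)
flip: (12,10,4)→(4,-10,12)
translate: b→-2 (≡-10 mod 8), so (4,-10,12)→(4,-2,6)
reduced (well bottom): (4,-2,6) with a≤c, −a<b≤a
well minimum |f| = |-4| = 4 (negative-definite)

4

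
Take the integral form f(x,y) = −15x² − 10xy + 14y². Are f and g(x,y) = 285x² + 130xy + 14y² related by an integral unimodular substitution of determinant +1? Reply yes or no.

D₁ = 940, D₂ = 940
river cycle of f (length 6): (14, 10, -15), (-15, 20, 9), (9, 16, -19), (-19, 22, 6), (6, 26, -11), (-11, 18, 14)
river cycle of g (length 6): (14, 10, -15), (-15, 20, 9), (9, 16, -19), (-19, 22, 6), (6, 26, -11), (-11, 18, 14)
cycles coincide ⇒ equivalent

yes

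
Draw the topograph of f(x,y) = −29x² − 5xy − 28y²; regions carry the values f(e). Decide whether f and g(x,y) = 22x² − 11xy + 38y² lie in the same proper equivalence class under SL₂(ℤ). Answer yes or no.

D₁ = -3223, D₂ = -3223
f is negative-definite; reduce −f:
−f: flip: (29,5,28)→(28,-5,29)
−f: reduced (well bottom): (28,-5,29) with a≤c, −a<b≤a
flip sign back: reduced form of f is (-28,5,-29)
g: reduced (well bottom): (22,-11,38) with a≤c, −a<b≤a
reduced forms (-28, 5, -29) vs (22, -11, 38) ⇒ inequivalent

no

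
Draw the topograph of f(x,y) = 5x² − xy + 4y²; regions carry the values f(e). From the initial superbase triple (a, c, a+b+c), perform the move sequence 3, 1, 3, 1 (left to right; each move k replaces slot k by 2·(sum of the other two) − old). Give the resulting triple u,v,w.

start (5,4,8) = (f(1,0),f(0,1),f(1,1))
replace slot 3: 2·(5+4) − 8 = 10 → (5,4,10)
replace slot 1: 2·(4+10) − 5 = 23 → (23,4,10)
replace slot 3: 2·(23+4) − 10 = 44 → (23,4,44)
replace slot 1: 2·(4+44) − 23 = 73 → (73,4,44)

73,4,44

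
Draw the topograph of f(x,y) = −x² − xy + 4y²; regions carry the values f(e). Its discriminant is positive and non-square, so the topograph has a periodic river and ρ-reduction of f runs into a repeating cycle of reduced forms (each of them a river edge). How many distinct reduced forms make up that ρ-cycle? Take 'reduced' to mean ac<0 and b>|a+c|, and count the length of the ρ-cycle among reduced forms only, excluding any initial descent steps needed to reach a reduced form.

D = 17, ⌊√D⌋ = 4
descent: ρ → (4,1,-1)
descent: ρ → (-1,3,2)  [lands on river]
river: ρ → (2,1,-2)
river: ρ → (-2,3,1)
river: ρ → (1,3,-2)
river: ρ → (-2,1,2)
river: ρ → (2,3,-1)
ρ-cycle length = 6 (tail of 2 descent steps not counted)

6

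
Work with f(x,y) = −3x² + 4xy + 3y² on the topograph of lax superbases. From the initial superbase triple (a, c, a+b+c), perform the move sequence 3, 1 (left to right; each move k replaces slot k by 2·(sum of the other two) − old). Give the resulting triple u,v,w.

start (-3,3,4) = (f(1,0),f(0,1),f(1,1))
replace slot 3: 2·((-3)+3) − 4 = -4 → (-3,3,-4)
replace slot 1: 2·(3+(-4)) − (-3) = 1 → (1,3,-4)

1,3,-4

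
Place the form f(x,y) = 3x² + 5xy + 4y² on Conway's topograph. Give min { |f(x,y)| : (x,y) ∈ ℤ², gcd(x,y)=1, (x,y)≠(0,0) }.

translate: b→-1 (≡5 mod 6), so (3,5,4)→(3,-1,2)
flip: (3,-1,2)→(2,1,3)
reduced (well bottom): (2,1,3) with a≤c, −a<b≤a
well minimum = a = 2

2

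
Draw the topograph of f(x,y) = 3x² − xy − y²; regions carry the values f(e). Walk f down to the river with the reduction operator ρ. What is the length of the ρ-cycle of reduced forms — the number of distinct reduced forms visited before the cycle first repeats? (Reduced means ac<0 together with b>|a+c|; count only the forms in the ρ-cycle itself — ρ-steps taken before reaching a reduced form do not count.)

D = 13, ⌊√D⌋ = 3
descent: ρ → (-1,3,1)  [lands on river]
river: ρ → (1,3,-1)
ρ-cycle length = 2 (tail of 1 descent step not counted)

2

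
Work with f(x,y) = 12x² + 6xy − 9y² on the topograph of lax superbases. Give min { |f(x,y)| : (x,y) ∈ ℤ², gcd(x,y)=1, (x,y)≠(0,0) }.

river: ρ → (-9,12,9)
river: ρ → (9,6,-12)
river: ρ → (-12,18,3)
river: ρ → (3,18,-12)
river: ρ → (-12,6,9)
river: ρ → (9,12,-9)
river: ρ → (-9,6,12)
river: ρ → (12,18,-3)
river: ρ → (-3,18,12)
river: ρ → (12,6,-9)
closes: descent 0, river 10
min |a| on river = 3

3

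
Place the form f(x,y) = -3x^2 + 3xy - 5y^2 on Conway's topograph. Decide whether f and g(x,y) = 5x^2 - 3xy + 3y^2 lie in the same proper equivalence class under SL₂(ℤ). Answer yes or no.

D₁ = -51, D₂ = -51
f is negative-definite; reduce −f:
−f: translate: b→3 (≡-3 mod 6), so (3,-3,5)→(3,3,5)
−f: reduced (well bottom): (3,3,5) with a≤c, −a<b≤a
flip sign back: reduced form of f is (-3,-3,-5)
g: flip: (5,-3,3)→(3,3,5)
g: reduced (well bottom): (3,3,5) with a≤c, −a<b≤a
reduced forms (-3, -3, -5) vs (3, 3, 5) ⇒ inequivalent

no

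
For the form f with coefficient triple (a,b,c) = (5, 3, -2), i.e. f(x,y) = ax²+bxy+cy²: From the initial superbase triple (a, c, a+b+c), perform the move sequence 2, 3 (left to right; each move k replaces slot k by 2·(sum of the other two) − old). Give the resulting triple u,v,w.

start (5,-2,6) = (f(1,0),f(0,1),f(1,1))
replace slot 2: 2·(5+6) − (-2) = 24 → (5,24,6)
replace slot 3: 2·(5+24) − 6 = 52 → (5,24,52)

5,24,52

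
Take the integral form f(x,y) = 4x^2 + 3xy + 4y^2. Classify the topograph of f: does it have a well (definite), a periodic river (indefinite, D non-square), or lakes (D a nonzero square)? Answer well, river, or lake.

D = b²−4ac = 3² − 4·4·4 = -55
D < 0 ⇒ definite ⇒ every region one sign ⇒ single well

well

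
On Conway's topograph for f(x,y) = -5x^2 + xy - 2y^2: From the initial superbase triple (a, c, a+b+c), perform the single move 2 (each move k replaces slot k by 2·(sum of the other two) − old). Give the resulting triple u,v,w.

start (-5,-2,-6) = (f(1,0),f(0,1),f(1,1))
replace slot 2: 2·((-5)+(-6)) − (-2) = -20 → (-5,-20,-6)

-5,-20,-6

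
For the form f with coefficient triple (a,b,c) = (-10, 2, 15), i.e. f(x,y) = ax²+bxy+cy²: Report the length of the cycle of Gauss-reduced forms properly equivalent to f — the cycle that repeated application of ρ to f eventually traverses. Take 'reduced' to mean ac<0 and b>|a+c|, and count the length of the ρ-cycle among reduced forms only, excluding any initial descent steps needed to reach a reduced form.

D = 604, ⌊√D⌋ = 24
descent: ρ → (15,-2,-10)
descent: ρ → (-10,22,3)  [lands on river]
river: ρ → (3,20,-17)
river: ρ → (-17,14,6)
river: ρ → (6,22,-5)
river: ρ → (-5,18,14)
river: ρ → (14,10,-9)
river: ρ → (-9,8,15)
river: ρ → (15,22,-2)
river: ρ → (-2,22,15)
river: ρ → (15,8,-9)
river: ρ → (-9,10,14)
river: ρ → (14,18,-5)
river: ρ → (-5,22,6)
river: ρ → (6,14,-17)
river: ρ → (-17,20,3)
river: ρ → (3,22,-10)
river: ρ → (-10,18,7)
river: ρ → (7,24,-1)
river: ρ → (-1,24,7)
river: ρ → (7,18,-10)
ρ-cycle length = 20 (tail of 2 descent steps not counted)

20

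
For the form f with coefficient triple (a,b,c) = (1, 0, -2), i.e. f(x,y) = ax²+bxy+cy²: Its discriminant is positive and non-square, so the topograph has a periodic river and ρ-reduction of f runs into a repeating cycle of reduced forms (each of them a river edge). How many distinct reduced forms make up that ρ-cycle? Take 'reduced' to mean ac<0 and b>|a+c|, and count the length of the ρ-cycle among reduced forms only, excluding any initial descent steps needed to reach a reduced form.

D = 8, ⌊√D⌋ = 2
descent: ρ → (-2,0,1)
descent: ρ → (1,2,-1)  [lands on river]
river: ρ → (-1,2,1)
ρ-cycle length = 2 (tail of 2 descent steps not counted)

2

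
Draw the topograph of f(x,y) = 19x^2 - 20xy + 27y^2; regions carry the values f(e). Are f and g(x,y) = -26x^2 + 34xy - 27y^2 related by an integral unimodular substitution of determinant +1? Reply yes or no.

D₁ = -1652, D₂ = -1652
f: translate: b→18 (≡-20 mod 38), so (19,-20,27)→(19,18,26)
f: reduced (well bottom): (19,18,26) with a≤c, −a<b≤a
g is negative-definite; reduce −g:
−g: translate: b→18 (≡-34 mod 52), so (26,-34,27)→(26,18,19)
−g: flip: (26,18,19)→(19,-18,26)
−g: reduced (well bottom): (19,-18,26) with a≤c, −a<b≤a
flip sign back: reduced form of g is (-19,18,-26)
reduced forms (19, 18, 26) vs (-19, 18, -26) ⇒ inequivalent

no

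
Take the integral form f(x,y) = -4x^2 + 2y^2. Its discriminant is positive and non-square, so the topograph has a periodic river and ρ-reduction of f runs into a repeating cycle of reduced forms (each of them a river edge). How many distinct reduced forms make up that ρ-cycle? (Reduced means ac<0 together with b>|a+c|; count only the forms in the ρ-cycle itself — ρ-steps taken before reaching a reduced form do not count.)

D = 32, ⌊√D⌋ = 5
descent: ρ → (2,4,-2)  [lands on river]
river: ρ → (-2,4,2)
ρ-cycle length = 2 (tail of 1 descent step not counted)

2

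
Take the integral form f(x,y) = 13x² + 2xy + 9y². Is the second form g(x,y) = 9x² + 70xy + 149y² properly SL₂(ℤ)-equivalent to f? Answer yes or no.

D₁ = -464, D₂ = -464
f: flip: (13,2,9)→(9,-2,13)
f: reduced (well bottom): (9,-2,13) with a≤c, −a<b≤a
g: translate: b→-2 (≡70 mod 18), so (9,70,149)→(9,-2,13)
g: reduced (well bottom): (9,-2,13) with a≤c, −a<b≤a
reduced forms (9, -2, 13) vs (9, -2, 13) ⇒ equivalent

yes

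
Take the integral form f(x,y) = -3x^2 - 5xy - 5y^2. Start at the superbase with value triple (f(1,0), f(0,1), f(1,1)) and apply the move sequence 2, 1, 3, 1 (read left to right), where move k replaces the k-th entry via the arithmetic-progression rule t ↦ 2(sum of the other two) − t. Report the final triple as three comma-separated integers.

start (-3,-5,-13) = (f(1,0),f(0,1),f(1,1))
replace slot 2: 2·((-3)+(-13)) − (-5) = -27 → (-3,-27,-13)
replace slot 1: 2·((-27)+(-13)) − (-3) = -77 → (-77,-27,-13)
replace slot 3: 2·((-77)+(-27)) − (-13) = -195 → (-77,-27,-195)
replace slot 1: 2·((-27)+(-195)) − (-77) = -367 → (-367,-27,-195)

-367,-27,-195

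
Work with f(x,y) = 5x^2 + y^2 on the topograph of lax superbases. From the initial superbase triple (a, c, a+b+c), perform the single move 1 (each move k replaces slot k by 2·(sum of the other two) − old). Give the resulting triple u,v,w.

start (5,1,6) = (f(1,0),f(0,1),f(1,1))
replace slot 1: 2·(1+6) − 5 = 9 → (9,1,6)

9,1,6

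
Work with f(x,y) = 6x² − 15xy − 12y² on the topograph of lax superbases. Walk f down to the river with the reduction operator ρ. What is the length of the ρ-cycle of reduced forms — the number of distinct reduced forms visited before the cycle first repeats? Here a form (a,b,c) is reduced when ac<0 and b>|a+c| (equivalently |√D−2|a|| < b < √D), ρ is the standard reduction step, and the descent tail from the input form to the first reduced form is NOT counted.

D = 513, ⌊√D⌋ = 22
descent: ρ → (-12,15,6)  [lands on river]
river: ρ → (6,21,-3)
river: ρ → (-3,21,6)
river: ρ → (6,15,-12)
river: ρ → (-12,9,9)
river: ρ → (9,9,-12)
ρ-cycle length = 6 (tail of 1 descent step not counted)

6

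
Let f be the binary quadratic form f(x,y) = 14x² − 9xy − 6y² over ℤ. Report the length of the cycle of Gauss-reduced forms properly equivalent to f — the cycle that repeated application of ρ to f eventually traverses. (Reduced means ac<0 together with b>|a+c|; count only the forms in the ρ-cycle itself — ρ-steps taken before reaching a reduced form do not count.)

D = 417, ⌊√D⌋ = 20
descent: ρ → (-6,9,14)  [lands on river]
river: ρ → (14,19,-1)
river: ρ → (-1,19,14)
river: ρ → (14,9,-6)
river: ρ → (-6,15,8)
river: ρ → (8,17,-4)
river: ρ → (-4,15,12)
river: ρ → (12,9,-7)
river: ρ → (-7,19,2)
river: ρ → (2,17,-16)
river: ρ → (-16,15,3)
river: ρ → (3,15,-16)
river: ρ → (-16,17,2)
river: ρ → (2,19,-7)
river: ρ → (-7,9,12)
river: ρ → (12,15,-4)
river: ρ → (-4,17,8)
river: ρ → (8,15,-6)
ρ-cycle length = 18 (tail of 1 descent step not counted)

18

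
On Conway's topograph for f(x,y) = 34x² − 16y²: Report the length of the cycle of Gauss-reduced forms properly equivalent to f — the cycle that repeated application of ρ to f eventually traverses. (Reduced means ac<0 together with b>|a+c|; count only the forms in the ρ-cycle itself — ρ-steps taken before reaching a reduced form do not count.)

D = 2176, ⌊√D⌋ = 46
descent: ρ → (-16,32,18)  [lands on river]
river: ρ → (18,40,-8)
river: ρ → (-8,40,18)
river: ρ → (18,32,-16)
ρ-cycle length = 4 (tail of 1 descent step not counted)

4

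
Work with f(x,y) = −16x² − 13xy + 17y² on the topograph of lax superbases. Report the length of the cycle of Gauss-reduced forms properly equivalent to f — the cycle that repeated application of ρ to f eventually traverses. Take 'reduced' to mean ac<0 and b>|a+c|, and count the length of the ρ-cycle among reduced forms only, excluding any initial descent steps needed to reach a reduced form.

D = 1257, ⌊√D⌋ = 35
descent: ρ → (17,13,-16)  [lands on river]
river: ρ → (-16,19,14)
river: ρ → (14,9,-21)
river: ρ → (-21,33,2)
river: ρ → (2,35,-4)
river: ρ → (-4,29,26)
river: ρ → (26,23,-7)
river: ρ → (-7,33,6)
river: ρ → (6,27,-22)
river: ρ → (-22,17,11)
river: ρ → (11,27,-12)
river: ρ → (-12,21,17)
ρ-cycle length = 12 (tail of 1 descent step not counted)

12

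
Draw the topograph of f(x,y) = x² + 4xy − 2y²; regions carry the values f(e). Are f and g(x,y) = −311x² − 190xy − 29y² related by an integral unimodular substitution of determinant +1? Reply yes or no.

D₁ = 24, D₂ = 24
river cycle of f (length 2): (-2, 4, 1), (1, 4, -2)
river cycle of g (length 2): (-2, 4, 1), (1, 4, -2)
cycles coincide ⇒ equivalent

yes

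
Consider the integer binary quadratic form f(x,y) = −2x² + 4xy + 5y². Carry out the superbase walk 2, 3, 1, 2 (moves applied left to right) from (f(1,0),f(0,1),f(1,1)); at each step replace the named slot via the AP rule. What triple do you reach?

start (-2,5,7) = (f(1,0),f(0,1),f(1,1))
replace slot 2: 2·((-2)+7) − 5 = 5 → (-2,5,7)
replace slot 3: 2·((-2)+5) − 7 = -1 → (-2,5,-1)
replace slot 1: 2·(5+(-1)) − (-2) = 10 → (10,5,-1)
replace slot 2: 2·(10+(-1)) − 5 = 13 → (10,13,-1)

10,13,-1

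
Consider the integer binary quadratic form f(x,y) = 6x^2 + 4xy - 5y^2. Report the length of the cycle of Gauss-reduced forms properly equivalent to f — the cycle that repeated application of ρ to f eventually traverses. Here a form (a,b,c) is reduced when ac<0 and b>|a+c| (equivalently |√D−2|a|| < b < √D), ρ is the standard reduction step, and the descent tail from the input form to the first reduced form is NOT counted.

D = 136, ⌊√D⌋ = 11
river: ρ → (-5,6,5)
river: ρ → (5,4,-6)
river: ρ → (-6,8,3)
river: ρ → (3,10,-3)
river: ρ → (-3,8,6)
river: ρ → (6,4,-5)
ρ-cycle length = 6 (tail of 0 descent steps not counted)

6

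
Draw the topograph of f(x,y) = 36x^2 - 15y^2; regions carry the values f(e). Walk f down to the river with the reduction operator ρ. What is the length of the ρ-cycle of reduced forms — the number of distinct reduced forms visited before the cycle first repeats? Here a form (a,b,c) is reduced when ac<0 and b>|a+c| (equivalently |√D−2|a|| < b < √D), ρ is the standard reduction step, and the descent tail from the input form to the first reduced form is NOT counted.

D = 2160, ⌊√D⌋ = 46
descent: ρ → (-15,30,21)  [lands on river]
river: ρ → (21,12,-24)
river: ρ → (-24,36,9)
river: ρ → (9,36,-24)
river: ρ → (-24,12,21)
river: ρ → (21,30,-15)
ρ-cycle length = 6 (tail of 1 descent step not counted)

6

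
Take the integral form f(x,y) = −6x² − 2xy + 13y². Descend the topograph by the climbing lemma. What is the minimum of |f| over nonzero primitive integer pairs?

descent: ρ → (13,2,-6)
descent: ρ → (-6,10,9)  [lands on river]
river: ρ → (9,8,-7)
river: ρ → (-7,6,10)
river: ρ → (10,14,-3)
river: ρ → (-3,16,5)
river: ρ → (5,14,-6)
closes: descent 2, river 6
min |a| on river = 3

3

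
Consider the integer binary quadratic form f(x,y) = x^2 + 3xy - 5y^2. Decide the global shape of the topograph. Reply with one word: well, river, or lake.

D = b²−4ac = 3² − 4·1·(-5) = 29
D > 0 non-square ⇒ indefinite ⇒ periodic river

river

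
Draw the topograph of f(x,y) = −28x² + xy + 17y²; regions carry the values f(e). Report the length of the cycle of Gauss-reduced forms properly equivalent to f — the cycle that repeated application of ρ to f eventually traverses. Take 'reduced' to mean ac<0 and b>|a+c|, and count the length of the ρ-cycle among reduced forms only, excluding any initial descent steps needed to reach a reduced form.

D = 1905, ⌊√D⌋ = 43
descent: ρ → (17,33,-12)  [lands on river]
river: ρ → (-12,39,8)
river: ρ → (8,41,-7)
river: ρ → (-7,43,2)
river: ρ → (2,41,-28)
river: ρ → (-28,15,15)
river: ρ → (15,15,-28)
river: ρ → (-28,41,2)
river: ρ → (2,43,-7)
river: ρ → (-7,41,8)
river: ρ → (8,39,-12)
river: ρ → (-12,33,17)
river: ρ → (17,35,-10)
river: ρ → (-10,25,32)
river: ρ → (32,39,-3)
river: ρ → (-3,39,32)
river: ρ → (32,25,-10)
river: ρ → (-10,35,17)
ρ-cycle length = 18 (tail of 1 descent step not counted)

18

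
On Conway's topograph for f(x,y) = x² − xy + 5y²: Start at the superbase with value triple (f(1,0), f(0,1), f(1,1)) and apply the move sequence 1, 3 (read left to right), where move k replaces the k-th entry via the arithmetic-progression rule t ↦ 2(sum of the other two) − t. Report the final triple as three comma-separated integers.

start (1,5,5) = (f(1,0),f(0,1),f(1,1))
replace slot 1: 2·(5+5) − 1 = 19 → (19,5,5)
replace slot 3: 2·(19+5) − 5 = 43 → (19,5,43)

19,5,43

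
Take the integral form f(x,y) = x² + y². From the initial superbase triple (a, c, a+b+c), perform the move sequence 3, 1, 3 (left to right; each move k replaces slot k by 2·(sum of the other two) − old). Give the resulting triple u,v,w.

start (1,1,2) = (f(1,0),f(0,1),f(1,1))
replace slot 3: 2·(1+1) − 2 = 2 → (1,1,2)
replace slot 1: 2·(1+2) − 1 = 5 → (5,1,2)
replace slot 3: 2·(5+1) − 2 = 10 → (5,1,10)

5,1,10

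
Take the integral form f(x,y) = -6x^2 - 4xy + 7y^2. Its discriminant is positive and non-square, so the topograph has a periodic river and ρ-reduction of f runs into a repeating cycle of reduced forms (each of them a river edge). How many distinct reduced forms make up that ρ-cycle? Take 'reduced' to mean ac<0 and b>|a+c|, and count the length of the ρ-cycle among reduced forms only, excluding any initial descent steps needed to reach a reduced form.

D = 184, ⌊√D⌋ = 13
descent: ρ → (7,4,-6)  [lands on river]
river: ρ → (-6,8,5)
river: ρ → (5,12,-2)
river: ρ → (-2,12,5)
river: ρ → (5,8,-6)
river: ρ → (-6,4,7)
river: ρ → (7,10,-3)
river: ρ → (-3,8,10)
river: ρ → (10,12,-1)
river: ρ → (-1,12,10)
river: ρ → (10,8,-3)
river: ρ → (-3,10,7)
ρ-cycle length = 12 (tail of 1 descent step not counted)

12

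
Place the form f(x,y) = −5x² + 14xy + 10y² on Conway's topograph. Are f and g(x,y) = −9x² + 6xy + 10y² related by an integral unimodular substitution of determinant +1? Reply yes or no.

D₁ = 396, D₂ = 396
river cycle of f (length 4): (10, 6, -9), (-9, 12, 7), (7, 16, -5), (-5, 14, 10)
river cycle of g (length 4): (10, 14, -5), (-5, 16, 7), (7, 12, -9), (-9, 6, 10)
cycles differ ⇒ inequivalent

no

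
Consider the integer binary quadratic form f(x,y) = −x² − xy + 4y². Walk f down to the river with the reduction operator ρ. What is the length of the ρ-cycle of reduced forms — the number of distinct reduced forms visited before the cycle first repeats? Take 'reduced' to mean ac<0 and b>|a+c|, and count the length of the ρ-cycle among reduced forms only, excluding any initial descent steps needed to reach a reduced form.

D = 17, ⌊√D⌋ = 4
descent: ρ → (4,1,-1)
descent: ρ → (-1,3,2)  [lands on river]
river: ρ → (2,1,-2)
river: ρ → (-2,3,1)
river: ρ → (1,3,-2)
river: ρ → (-2,1,2)
river: ρ → (2,3,-1)
ρ-cycle length = 6 (tail of 2 descent steps not counted)

6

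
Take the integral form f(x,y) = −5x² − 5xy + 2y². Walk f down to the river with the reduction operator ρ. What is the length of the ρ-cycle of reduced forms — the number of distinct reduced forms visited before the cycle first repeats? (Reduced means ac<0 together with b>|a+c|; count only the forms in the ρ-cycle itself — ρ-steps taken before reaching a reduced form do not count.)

D = 65, ⌊√D⌋ = 8
descent: ρ → (2,5,-5)  [lands on river]
river: ρ → (-5,5,2)
river: ρ → (2,7,-2)
river: ρ → (-2,5,5)
river: ρ → (5,5,-2)
river: ρ → (-2,7,2)
ρ-cycle length = 6 (tail of 1 descent step not counted)

6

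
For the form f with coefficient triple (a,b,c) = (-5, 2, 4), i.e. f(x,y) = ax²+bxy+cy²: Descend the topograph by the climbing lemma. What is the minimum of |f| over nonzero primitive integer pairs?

river: ρ → (4,6,-3)
river: ρ → (-3,6,4)
river: ρ → (4,2,-5)
river: ρ → (-5,8,1)
river: ρ → (1,8,-5)
river: ρ → (-5,2,4)
closes: descent 0, river 6
min |a| on river = 1

1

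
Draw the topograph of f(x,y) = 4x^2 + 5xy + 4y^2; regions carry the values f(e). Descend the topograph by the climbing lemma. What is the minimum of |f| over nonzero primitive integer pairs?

translate: b→-3 (≡5 mod 8), so (4,5,4)→(4,-3,3)
flip: (4,-3,3)→(3,3,4)
reduced (well bottom): (3,3,4) with a≤c, −a<b≤a
well minimum = a = 3

3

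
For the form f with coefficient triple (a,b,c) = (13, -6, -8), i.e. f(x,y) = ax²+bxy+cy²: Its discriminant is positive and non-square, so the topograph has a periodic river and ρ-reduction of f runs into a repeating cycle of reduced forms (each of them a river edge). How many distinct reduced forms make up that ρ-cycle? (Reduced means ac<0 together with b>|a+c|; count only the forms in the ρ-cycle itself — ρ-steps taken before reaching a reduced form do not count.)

D = 452, ⌊√D⌋ = 21
descent: ρ → (-8,6,13)  [lands on river]
river: ρ → (13,20,-1)
river: ρ → (-1,20,13)
river: ρ → (13,6,-8)
river: ρ → (-8,10,11)
river: ρ → (11,12,-7)
river: ρ → (-7,16,7)
river: ρ → (7,12,-11)
river: ρ → (-11,10,8)
river: ρ → (8,6,-13)
river: ρ → (-13,20,1)
river: ρ → (1,20,-13)
river: ρ → (-13,6,8)
river: ρ → (8,10,-11)
river: ρ → (-11,12,7)
river: ρ → (7,16,-7)
river: ρ → (-7,12,11)
river: ρ → (11,10,-8)
ρ-cycle length = 18 (tail of 1 descent step not counted)

18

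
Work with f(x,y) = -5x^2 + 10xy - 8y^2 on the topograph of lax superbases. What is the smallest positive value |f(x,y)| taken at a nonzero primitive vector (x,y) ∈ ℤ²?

translate: b→0 (≡-10 mod 10), so (5,-10,8)→(5,0,3)
flip: (5,0,3)→(3,0,5)
reduced (well bottom): (3,0,5) with a≤c, −a<b≤a
well minimum |f| = |-3| = 3 (negative-definite)

3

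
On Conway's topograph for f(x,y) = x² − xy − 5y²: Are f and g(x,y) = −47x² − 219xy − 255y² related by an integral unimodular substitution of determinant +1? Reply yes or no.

D₁ = 21, D₂ = 21
river cycle of f (length 2): (1, 3, -3), (-3, 3, 1)
river cycle of g (length 2): (1, 3, -3), (-3, 3, 1)
cycles coincide ⇒ equivalent

yes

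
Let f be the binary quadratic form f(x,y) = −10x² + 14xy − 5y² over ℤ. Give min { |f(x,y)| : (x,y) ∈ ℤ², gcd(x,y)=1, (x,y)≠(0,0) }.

translate: b→6 (≡-14 mod 20), so (10,-14,5)→(10,6,1)
flip: (10,6,1)→(1,-6,10)
translate: b→0 (≡-6 mod 2), so (1,-6,10)→(1,0,1)
reduced (well bottom): (1,0,1) with a≤c, −a<b≤a
well minimum |f| = |-1| = 1 (negative-definite)

1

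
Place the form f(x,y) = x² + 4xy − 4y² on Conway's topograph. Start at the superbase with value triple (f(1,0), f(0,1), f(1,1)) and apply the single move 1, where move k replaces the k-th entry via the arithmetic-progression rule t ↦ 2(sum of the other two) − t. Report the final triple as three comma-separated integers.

start (1,-4,1) = (f(1,0),f(0,1),f(1,1))
replace slot 1: 2·((-4)+1) − 1 = -7 → (-7,-4,1)

-7,-4,1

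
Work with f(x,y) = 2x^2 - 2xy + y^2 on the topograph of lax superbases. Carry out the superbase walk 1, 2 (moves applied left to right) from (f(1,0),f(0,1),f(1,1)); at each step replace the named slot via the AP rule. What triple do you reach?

start (2,1,1) = (f(1,0),f(0,1),f(1,1))
replace slot 1: 2·(1+1) − 2 = 2 → (2,1,1)
replace slot 2: 2·(2+1) − 1 = 5 → (2,5,1)

2,5,1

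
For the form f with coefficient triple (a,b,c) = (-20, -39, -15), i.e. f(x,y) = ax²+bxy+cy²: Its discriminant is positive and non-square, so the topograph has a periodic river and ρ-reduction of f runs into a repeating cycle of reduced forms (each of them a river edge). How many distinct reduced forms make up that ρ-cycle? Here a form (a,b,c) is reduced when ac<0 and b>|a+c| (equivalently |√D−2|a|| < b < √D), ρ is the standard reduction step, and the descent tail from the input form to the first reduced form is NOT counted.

D = 321, ⌊√D⌋ = 17
descent: ρ → (-15,9,4)
descent: ρ → (4,15,-6)  [lands on river]
river: ρ → (-6,9,10)
river: ρ → (10,11,-5)
river: ρ → (-5,9,12)
river: ρ → (12,15,-2)
river: ρ → (-2,17,4)
ρ-cycle length = 6 (tail of 2 descent steps not counted)

6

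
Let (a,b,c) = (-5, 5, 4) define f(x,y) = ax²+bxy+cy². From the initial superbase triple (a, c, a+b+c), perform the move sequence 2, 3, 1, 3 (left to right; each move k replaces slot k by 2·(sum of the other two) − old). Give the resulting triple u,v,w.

start (-5,4,4) = (f(1,0),f(0,1),f(1,1))
replace slot 2: 2·((-5)+4) − 4 = -6 → (-5,-6,4)
replace slot 3: 2·((-5)+(-6)) − 4 = -26 → (-5,-6,-26)
replace slot 1: 2·((-6)+(-26)) − (-5) = -59 → (-59,-6,-26)
replace slot 3: 2·((-59)+(-6)) − (-26) = -104 → (-59,-6,-104)

-59,-6,-104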